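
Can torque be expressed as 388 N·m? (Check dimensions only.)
Yes

torque has SI base units: kg * m^2 / s^2
N·m reduces to the same SI base units, so it is a valid unit for torque.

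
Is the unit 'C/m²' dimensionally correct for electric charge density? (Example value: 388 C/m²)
No

electric charge density has SI base units: A * s / m^3
C/m² does NOT reduce to A * s / m^3; a valid unit for electric charge density would be e.g. C/m³.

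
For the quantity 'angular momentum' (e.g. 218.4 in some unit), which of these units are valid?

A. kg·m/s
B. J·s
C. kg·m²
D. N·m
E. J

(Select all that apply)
B

angular momentum has SI base units: kg * m^2 / s

Checking each option against kg * m^2 / s:
  A. kg·m/s: ✗ does not match
  B. J·s: ✓ matches
  C. kg·m²: ✗ does not match
  D. N·m: ✗ does not match
  E. J: ✗ does not match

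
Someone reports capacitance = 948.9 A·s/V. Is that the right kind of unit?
Yes

capacitance has SI base units: A^2 * s^4 / (kg * m^2)
A·s/V reduces to the same SI base units, so it is a valid unit for capacitance.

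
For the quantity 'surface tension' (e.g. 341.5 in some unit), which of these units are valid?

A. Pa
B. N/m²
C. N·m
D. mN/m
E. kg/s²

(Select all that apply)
D, E

surface tension has SI base units: kg / s^2

Checking each option against kg / s^2:
  A. Pa: ✗ does not match
  B. N/m²: ✗ does not match
  C. N·m: ✗ does not match
  D. mN/m: ✓ matches
  E. kg/s²: ✓ matches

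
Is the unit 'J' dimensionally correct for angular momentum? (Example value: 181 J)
No

angular momentum has SI base units: kg * m^2 / s
J does NOT reduce to kg * m^2 / s; a valid unit for angular momentum would be e.g. kg·m²/s.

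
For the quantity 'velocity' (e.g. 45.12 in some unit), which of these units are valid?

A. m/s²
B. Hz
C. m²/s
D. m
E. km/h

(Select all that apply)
E

velocity has SI base units: m / s

Checking each option against m / s:
  A. m/s²: ✗ does not match
  B. Hz: ✗ does not match
  C. m²/s: ✗ does not match
  D. m: ✗ does not match
  E. km/h: ✓ matches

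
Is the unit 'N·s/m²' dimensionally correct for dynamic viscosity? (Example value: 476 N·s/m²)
Yes

dynamic viscosity has SI base units: kg / (m * s)
N·s/m² reduces to the same SI base units, so it is a valid unit for dynamic viscosity.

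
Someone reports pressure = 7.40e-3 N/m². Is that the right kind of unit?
Yes

pressure has SI base units: kg / (m * s^2)
N/m² reduces to the same SI base units, so it is a valid unit for pressure.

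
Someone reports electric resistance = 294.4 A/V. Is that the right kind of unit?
No

electric resistance has SI base units: kg * m^2 / (A^2 * s^3)
A/V does NOT reduce to kg * m^2 / (A^2 * s^3); a valid unit for electric resistance would be e.g. Ω.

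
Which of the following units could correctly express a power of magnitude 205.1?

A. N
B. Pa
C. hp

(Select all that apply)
C

power has SI base units: kg * m^2 / s^3

Checking each option against kg * m^2 / s^3:
  A. N: ✗ does not match
  B. Pa: ✗ does not match
  C. hp: ✓ matches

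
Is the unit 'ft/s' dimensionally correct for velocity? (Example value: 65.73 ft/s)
Yes

velocity has SI base units: m / s
ft/s reduces to the same SI base units, so it is a valid unit for velocity.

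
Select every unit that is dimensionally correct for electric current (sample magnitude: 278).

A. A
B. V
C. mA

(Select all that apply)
A, C

electric current has SI base units: A

Checking each option against A:
  A. A: ✓ matches
  B. V: ✗ does not match
  C. mA: ✓ matches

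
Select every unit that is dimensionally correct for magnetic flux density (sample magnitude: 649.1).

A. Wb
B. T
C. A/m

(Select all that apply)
B

magnetic flux density has SI base units: kg / (A * s^2)

Checking each option against kg / (A * s^2):
  A. Wb: ✗ does not match
  B. T: ✓ matches
  C. A/m: ✗ does not match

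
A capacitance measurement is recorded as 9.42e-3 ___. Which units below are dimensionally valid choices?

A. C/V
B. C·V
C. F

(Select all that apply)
A, C

capacitance has SI base units: A^2 * s^4 / (kg * m^2)

Checking each option against A^2 * s^4 / (kg * m^2):
  A. C/V: ✓ matches
  B. C·V: ✗ does not match
  C. F: ✓ matches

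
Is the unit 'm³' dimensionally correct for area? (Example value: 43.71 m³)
No

area has SI base units: m^2
m³ does NOT reduce to m^2; a valid unit for area would be e.g. m².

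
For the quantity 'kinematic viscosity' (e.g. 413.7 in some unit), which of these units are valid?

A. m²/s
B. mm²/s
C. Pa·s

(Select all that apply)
A, B

kinematic viscosity has SI base units: m^2 / s

Checking each option against m^2 / s:
  A. m²/s: ✓ matches
  B. mm²/s: ✓ matches
  C. Pa·s: ✗ does not match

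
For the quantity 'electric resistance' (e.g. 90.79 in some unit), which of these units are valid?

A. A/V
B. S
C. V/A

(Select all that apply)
C

electric resistance has SI base units: kg * m^2 / (A^2 * s^3)

Checking each option against kg * m^2 / (A^2 * s^3):
  A. A/V: ✗ does not match
  B. S: ✗ does not match
  C. V/A: ✓ matches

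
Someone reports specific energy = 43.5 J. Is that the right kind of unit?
No

specific energy has SI base units: m^2 / s^2
J does NOT reduce to m^2 / s^2; a valid unit for specific energy would be e.g. J/kg.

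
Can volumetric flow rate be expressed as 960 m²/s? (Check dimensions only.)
No

volumetric flow rate has SI base units: m^3 / s
m²/s does NOT reduce to m^3 / s; a valid unit for volumetric flow rate would be e.g. m³/s.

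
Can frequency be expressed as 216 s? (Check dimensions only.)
No

frequency has SI base units: 1 / s
s does NOT reduce to 1 / s; a valid unit for frequency would be e.g. Hz.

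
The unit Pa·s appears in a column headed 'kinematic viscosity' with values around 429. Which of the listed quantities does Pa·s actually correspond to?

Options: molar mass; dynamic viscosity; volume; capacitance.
dynamic viscosity

kinematic viscosity should have units dimensionally equivalent to m^2 / s (e.g. m²/s).
The given unit 'Pa·s' reduces to kg / (m * s). Of the listed options, that is the dimensionality of dynamic viscosity.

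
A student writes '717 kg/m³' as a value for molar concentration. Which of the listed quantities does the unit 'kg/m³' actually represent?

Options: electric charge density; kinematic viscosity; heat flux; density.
density

molar concentration should have units dimensionally equivalent to mol / m^3 (e.g. mol/m³).
The given unit 'kg/m³' reduces to kg / m^3. Of the listed options, that is the dimensionality of density.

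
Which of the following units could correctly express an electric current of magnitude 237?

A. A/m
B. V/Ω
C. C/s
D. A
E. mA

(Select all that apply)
B, C, D, E

electric current has SI base units: A

Checking each option against A:
  A. A/m: ✗ does not match
  B. V/Ω: ✓ matches
  C. C/s: ✓ matches
  D. A: ✓ matches
  E. mA: ✓ matches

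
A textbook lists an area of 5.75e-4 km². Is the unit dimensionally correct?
Yes

area has SI base units: m^2
km² reduces to the same SI base units, so it is a valid unit for area.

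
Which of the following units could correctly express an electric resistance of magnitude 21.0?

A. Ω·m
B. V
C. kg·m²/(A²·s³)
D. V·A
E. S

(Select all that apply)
C

electric resistance has SI base units: kg * m^2 / (A^2 * s^3)

Checking each option against kg * m^2 / (A^2 * s^3):
  A. Ω·m: ✗ does not match
  B. V: ✗ does not match
  C. kg·m²/(A²·s³): ✓ matches
  D. V·A: ✗ does not match
  E. S: ✗ does not match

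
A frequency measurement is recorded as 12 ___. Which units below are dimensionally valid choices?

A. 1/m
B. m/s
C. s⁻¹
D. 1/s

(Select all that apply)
C, D

frequency has SI base units: 1 / s

Checking each option against 1 / s:
  A. 1/m: ✗ does not match
  B. m/s: ✗ does not match
  C. s⁻¹: ✓ matches
  D. 1/s: ✓ matches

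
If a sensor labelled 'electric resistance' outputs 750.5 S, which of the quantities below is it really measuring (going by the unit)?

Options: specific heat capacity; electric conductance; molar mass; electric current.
electric conductance

electric resistance should have units dimensionally equivalent to kg * m^2 / (A^2 * s^3) (e.g. Ω).
The given unit 'S' reduces to A^2 * s^3 / (kg * m^2). Of the listed options, that is the dimensionality of electric conductance.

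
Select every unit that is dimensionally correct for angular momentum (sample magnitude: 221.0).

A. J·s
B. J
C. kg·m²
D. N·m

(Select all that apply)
A

angular momentum has SI base units: kg * m^2 / s

Checking each option against kg * m^2 / s:
  A. J·s: ✓ matches
  B. J: ✗ does not match
  C. kg·m²: ✗ does not match
  D. N·m: ✗ does not match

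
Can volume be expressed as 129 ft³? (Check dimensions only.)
Yes

volume has SI base units: m^3
ft³ reduces to the same SI base units, so it is a valid unit for volume.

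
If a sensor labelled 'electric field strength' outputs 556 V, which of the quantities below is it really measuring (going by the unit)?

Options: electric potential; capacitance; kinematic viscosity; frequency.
electric potential

electric field strength should have units dimensionally equivalent to kg * m / (A * s^3) (e.g. V/m).
The given unit 'V' reduces to kg * m^2 / (A * s^3). Of the listed options, that is the dimensionality of electric potential.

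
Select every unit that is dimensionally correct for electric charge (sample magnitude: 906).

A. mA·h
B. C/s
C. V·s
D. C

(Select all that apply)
A, D

electric charge has SI base units: A * s

Checking each option against A * s:
  A. mA·h: ✓ matches
  B. C/s: ✗ does not match
  C. V·s: ✗ does not match
  D. C: ✓ matches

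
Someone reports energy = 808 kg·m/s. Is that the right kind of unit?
No

energy has SI base units: kg * m^2 / s^2
kg·m/s does NOT reduce to kg * m^2 / s^2; a valid unit for energy would be e.g. J.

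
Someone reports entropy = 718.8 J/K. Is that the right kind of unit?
Yes

entropy has SI base units: kg * m^2 / (s^2 * K)
J/K reduces to the same SI base units, so it is a valid unit for entropy.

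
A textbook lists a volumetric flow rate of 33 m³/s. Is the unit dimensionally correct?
Yes

volumetric flow rate has SI base units: m^3 / s
m³/s reduces to the same SI base units, so it is a valid unit for volumetric flow rate.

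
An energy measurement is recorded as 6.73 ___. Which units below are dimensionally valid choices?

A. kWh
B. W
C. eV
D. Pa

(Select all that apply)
A, C

energy has SI base units: kg * m^2 / s^2

Checking each option against kg * m^2 / s^2:
  A. kWh: ✓ matches
  B. W: ✗ does not match
  C. eV: ✓ matches
  D. Pa: ✗ does not match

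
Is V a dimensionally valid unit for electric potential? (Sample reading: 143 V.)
Yes

electric potential has SI base units: kg * m^2 / (A * s^3)
V reduces to the same SI base units, so it is a valid unit for electric potential.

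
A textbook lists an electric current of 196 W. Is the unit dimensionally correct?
No

electric current has SI base units: A
W does NOT reduce to A; a valid unit for electric current would be e.g. A.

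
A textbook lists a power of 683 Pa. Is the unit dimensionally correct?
No

power has SI base units: kg * m^2 / s^3
Pa does NOT reduce to kg * m^2 / s^3; a valid unit for power would be e.g. W.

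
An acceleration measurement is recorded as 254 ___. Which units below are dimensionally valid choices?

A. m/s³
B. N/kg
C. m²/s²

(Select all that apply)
B

acceleration has SI base units: m / s^2

Checking each option against m / s^2:
  A. m/s³: ✗ does not match
  B. N/kg: ✓ matches
  C. m²/s²: ✗ does not match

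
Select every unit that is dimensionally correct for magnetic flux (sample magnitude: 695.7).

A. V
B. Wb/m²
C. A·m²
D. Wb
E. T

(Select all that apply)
D

magnetic flux has SI base units: kg * m^2 / (A * s^2)

Checking each option against kg * m^2 / (A * s^2):
  A. V: ✗ does not match
  B. Wb/m²: ✗ does not match
  C. A·m²: ✗ does not match
  D. Wb: ✓ matches
  E. T: ✗ does not match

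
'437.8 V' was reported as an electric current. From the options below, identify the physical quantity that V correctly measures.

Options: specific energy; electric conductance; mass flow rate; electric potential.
electric potential

electric current should have units dimensionally equivalent to A (e.g. A).
The given unit 'V' reduces to kg * m^2 / (A * s^3). Of the listed options, that is the dimensionality of electric potential.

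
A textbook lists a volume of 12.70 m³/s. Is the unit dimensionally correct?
No

volume has SI base units: m^3
m³/s does NOT reduce to m^3; a valid unit for volume would be e.g. m³.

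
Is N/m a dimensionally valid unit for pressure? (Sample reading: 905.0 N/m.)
No

pressure has SI base units: kg / (m * s^2)
N/m does NOT reduce to kg / (m * s^2); a valid unit for pressure would be e.g. Pa.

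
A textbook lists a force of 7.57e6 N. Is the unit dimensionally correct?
Yes

force has SI base units: kg * m / s^2
N reduces to the same SI base units, so it is a valid unit for force.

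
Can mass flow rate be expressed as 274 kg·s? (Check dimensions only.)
No

mass flow rate has SI base units: kg / s
kg·s does NOT reduce to kg / s; a valid unit for mass flow rate would be e.g. kg/s.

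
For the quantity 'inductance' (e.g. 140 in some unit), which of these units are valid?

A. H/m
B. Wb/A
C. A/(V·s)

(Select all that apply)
B

inductance has SI base units: kg * m^2 / (A^2 * s^2)

Checking each option against kg * m^2 / (A^2 * s^2):
  A. H/m: ✗ does not match
  B. Wb/A: ✓ matches
  C. A/(V·s): ✗ does not match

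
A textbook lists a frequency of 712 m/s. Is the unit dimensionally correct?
No

frequency has SI base units: 1 / s
m/s does NOT reduce to 1 / s; a valid unit for frequency would be e.g. Hz.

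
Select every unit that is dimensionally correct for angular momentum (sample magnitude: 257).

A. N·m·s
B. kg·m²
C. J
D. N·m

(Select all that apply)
A

angular momentum has SI base units: kg * m^2 / s

Checking each option against kg * m^2 / s:
  A. N·m·s: ✓ matches
  B. kg·m²: ✗ does not match
  C. J: ✗ does not match
  D. N·m: ✗ does not match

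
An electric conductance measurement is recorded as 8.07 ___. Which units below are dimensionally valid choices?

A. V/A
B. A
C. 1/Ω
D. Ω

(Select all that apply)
C

electric conductance has SI base units: A^2 * s^3 / (kg * m^2)

Checking each option against A^2 * s^3 / (kg * m^2):
  A. V/A: ✗ does not match
  B. A: ✗ does not match
  C. 1/Ω: ✓ matches
  D. Ω: ✗ does not match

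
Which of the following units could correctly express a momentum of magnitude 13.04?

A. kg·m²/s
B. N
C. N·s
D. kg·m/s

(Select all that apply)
C, D

momentum has SI base units: kg * m / s

Checking each option against kg * m / s:
  A. kg·m²/s: ✗ does not match
  B. N: ✗ does not match
  C. N·s: ✓ matches
  D. kg·m/s: ✓ matches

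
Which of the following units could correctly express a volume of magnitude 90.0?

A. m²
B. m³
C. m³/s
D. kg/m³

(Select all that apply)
B

volume has SI base units: m^3

Checking each option against m^3:
  A. m²: ✗ does not match
  B. m³: ✓ matches
  C. m³/s: ✗ does not match
  D. kg/m³: ✗ does not match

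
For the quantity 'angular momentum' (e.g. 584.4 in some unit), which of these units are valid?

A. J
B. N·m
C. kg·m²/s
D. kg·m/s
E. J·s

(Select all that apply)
C, E

angular momentum has SI base units: kg * m^2 / s

Checking each option against kg * m^2 / s:
  A. J: ✗ does not match
  B. N·m: ✗ does not match
  C. kg·m²/s: ✓ matches
  D. kg·m/s: ✗ does not match
  E. J·s: ✓ matches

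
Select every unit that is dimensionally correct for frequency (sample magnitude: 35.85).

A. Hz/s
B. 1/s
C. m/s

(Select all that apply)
B

frequency has SI base units: 1 / s

Checking each option against 1 / s:
  A. Hz/s: ✗ does not match
  B. 1/s: ✓ matches
  C. m/s: ✗ does not match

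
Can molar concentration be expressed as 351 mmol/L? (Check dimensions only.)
Yes

molar concentration has SI base units: mol / m^3
mmol/L reduces to the same SI base units, so it is a valid unit for molar concentration.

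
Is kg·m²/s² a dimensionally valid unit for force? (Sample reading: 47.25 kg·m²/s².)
No

force has SI base units: kg * m / s^2
kg·m²/s² does NOT reduce to kg * m / s^2; a valid unit for force would be e.g. N.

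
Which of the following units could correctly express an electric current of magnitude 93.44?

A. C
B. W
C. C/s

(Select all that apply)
C

electric current has SI base units: A

Checking each option against A:
  A. C: ✗ does not match
  B. W: ✗ does not match
  C. C/s: ✓ matches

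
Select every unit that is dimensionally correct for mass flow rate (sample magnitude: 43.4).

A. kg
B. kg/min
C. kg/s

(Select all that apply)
B, C

mass flow rate has SI base units: kg / s

Checking each option against kg / s:
  A. kg: ✗ does not match
  B. kg/min: ✓ matches
  C. kg/s: ✓ matches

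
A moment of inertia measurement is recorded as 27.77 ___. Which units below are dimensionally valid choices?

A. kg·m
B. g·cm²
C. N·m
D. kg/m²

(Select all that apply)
B

moment of inertia has SI base units: kg * m^2

Checking each option against kg * m^2:
  A. kg·m: ✗ does not match
  B. g·cm²: ✓ matches
  C. N·m: ✗ does not match
  D. kg/m²: ✗ does not match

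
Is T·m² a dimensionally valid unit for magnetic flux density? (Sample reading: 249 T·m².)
No

magnetic flux density has SI base units: kg / (A * s^2)
T·m² does NOT reduce to kg / (A * s^2); a valid unit for magnetic flux density would be e.g. T.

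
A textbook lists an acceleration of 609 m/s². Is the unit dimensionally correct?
Yes

acceleration has SI base units: m / s^2
m/s² reduces to the same SI base units, so it is a valid unit for acceleration.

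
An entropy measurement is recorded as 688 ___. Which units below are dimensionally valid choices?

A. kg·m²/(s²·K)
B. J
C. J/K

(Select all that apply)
A, C

entropy has SI base units: kg * m^2 / (s^2 * K)

Checking each option against kg * m^2 / (s^2 * K):
  A. kg·m²/(s²·K): ✓ matches
  B. J: ✗ does not match
  C. J/K: ✓ matches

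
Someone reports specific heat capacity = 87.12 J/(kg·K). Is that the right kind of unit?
Yes

specific heat capacity has SI base units: m^2 / (s^2 * K)
J/(kg·K) reduces to the same SI base units, so it is a valid unit for specific heat capacity.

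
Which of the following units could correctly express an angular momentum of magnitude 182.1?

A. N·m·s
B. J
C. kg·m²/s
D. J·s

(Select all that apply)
A, C, D

angular momentum has SI base units: kg * m^2 / s

Checking each option against kg * m^2 / s:
  A. N·m·s: ✓ matches
  B. J: ✗ does not match
  C. kg·m²/s: ✓ matches
  D. J·s: ✓ matches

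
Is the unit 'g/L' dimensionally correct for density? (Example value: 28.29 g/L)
Yes

density has SI base units: kg / m^3
g/L reduces to the same SI base units, so it is a valid unit for density.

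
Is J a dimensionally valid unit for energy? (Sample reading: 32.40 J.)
Yes

energy has SI base units: kg * m^2 / s^2
J reduces to the same SI base units, so it is a valid unit for energy.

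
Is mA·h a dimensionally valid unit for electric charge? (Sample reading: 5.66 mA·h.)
Yes

electric charge has SI base units: A * s
mA·h reduces to the same SI base units, so it is a valid unit for electric charge.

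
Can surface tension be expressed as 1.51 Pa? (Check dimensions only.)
No

surface tension has SI base units: kg / s^2
Pa does NOT reduce to kg / s^2; a valid unit for surface tension would be e.g. N/m.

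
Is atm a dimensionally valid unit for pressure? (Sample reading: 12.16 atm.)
Yes

pressure has SI base units: kg / (m * s^2)
atm reduces to the same SI base units, so it is a valid unit for pressure.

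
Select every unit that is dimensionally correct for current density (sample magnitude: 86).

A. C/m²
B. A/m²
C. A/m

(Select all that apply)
B

current density has SI base units: A / m^2

Checking each option against A / m^2:
  A. C/m²: ✗ does not match
  B. A/m²: ✓ matches
  C. A/m: ✗ does not match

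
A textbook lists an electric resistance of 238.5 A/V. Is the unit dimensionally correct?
No

electric resistance has SI base units: kg * m^2 / (A^2 * s^3)
A/V does NOT reduce to kg * m^2 / (A^2 * s^3); a valid unit for electric resistance would be e.g. Ω.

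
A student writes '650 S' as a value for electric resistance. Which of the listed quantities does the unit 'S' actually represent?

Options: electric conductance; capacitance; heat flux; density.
electric conductance

electric resistance should have units dimensionally equivalent to kg * m^2 / (A^2 * s^3) (e.g. Ω).
The given unit 'S' reduces to A^2 * s^3 / (kg * m^2). Of the listed options, that is the dimensionality of electric conductance.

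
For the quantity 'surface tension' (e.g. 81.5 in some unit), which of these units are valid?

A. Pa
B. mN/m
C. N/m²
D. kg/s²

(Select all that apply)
B, D

surface tension has SI base units: kg / s^2

Checking each option against kg / s^2:
  A. Pa: ✗ does not match
  B. mN/m: ✓ matches
  C. N/m²: ✗ does not match
  D. kg/s²: ✓ matches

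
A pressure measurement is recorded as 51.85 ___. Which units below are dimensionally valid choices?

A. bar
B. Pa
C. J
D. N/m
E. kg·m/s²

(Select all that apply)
A, B

pressure has SI base units: kg / (m * s^2)

Checking each option against kg / (m * s^2):
  A. bar: ✓ matches
  B. Pa: ✓ matches
  C. J: ✗ does not match
  D. N/m: ✗ does not match
  E. kg·m/s²: ✗ does not match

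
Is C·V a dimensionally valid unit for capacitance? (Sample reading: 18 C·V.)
No

capacitance has SI base units: A^2 * s^4 / (kg * m^2)
C·V does NOT reduce to A^2 * s^4 / (kg * m^2); a valid unit for capacitance would be e.g. F.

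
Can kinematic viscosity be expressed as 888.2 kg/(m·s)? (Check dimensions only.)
No

kinematic viscosity has SI base units: m^2 / s
kg/(m·s) does NOT reduce to m^2 / s; a valid unit for kinematic viscosity would be e.g. m²/s.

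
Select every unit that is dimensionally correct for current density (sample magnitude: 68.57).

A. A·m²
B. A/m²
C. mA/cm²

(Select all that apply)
B, C

current density has SI base units: A / m^2

Checking each option against A / m^2:
  A. A·m²: ✗ does not match
  B. A/m²: ✓ matches
  C. mA/cm²: ✓ matches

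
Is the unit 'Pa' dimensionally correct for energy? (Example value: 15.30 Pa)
No

energy has SI base units: kg * m^2 / s^2
Pa does NOT reduce to kg * m^2 / s^2; a valid unit for energy would be e.g. J.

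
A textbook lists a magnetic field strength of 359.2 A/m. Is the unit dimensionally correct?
Yes

magnetic field strength has SI base units: A / m
A/m reduces to the same SI base units, so it is a valid unit for magnetic field strength.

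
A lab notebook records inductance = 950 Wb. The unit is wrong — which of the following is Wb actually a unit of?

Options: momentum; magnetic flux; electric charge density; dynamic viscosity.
magnetic flux

inductance should have units dimensionally equivalent to kg * m^2 / (A^2 * s^2) (e.g. H).
The given unit 'Wb' reduces to kg * m^2 / (A * s^2). Of the listed options, that is the dimensionality of magnetic flux.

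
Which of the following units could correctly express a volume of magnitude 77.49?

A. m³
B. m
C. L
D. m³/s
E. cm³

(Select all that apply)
A, C, E

volume has SI base units: m^3

Checking each option against m^3:
  A. m³: ✓ matches
  B. m: ✗ does not match
  C. L: ✓ matches
  D. m³/s: ✗ does not match
  E. cm³: ✓ matches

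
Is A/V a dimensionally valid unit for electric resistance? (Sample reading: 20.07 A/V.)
No

electric resistance has SI base units: kg * m^2 / (A^2 * s^3)
A/V does NOT reduce to kg * m^2 / (A^2 * s^3); a valid unit for electric resistance would be e.g. Ω.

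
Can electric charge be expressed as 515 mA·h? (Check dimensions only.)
Yes

electric charge has SI base units: A * s
mA·h reduces to the same SI base units, so it is a valid unit for electric charge.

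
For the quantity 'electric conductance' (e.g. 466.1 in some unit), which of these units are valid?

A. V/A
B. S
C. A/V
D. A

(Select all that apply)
B, C

electric conductance has SI base units: A^2 * s^3 / (kg * m^2)

Checking each option against A^2 * s^3 / (kg * m^2):
  A. V/A: ✗ does not match
  B. S: ✓ matches
  C. A/V: ✓ matches
  D. A: ✗ does not match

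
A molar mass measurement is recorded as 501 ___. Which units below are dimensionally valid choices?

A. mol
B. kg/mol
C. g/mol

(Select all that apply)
B, C

molar mass has SI base units: kg / mol

Checking each option against kg / mol:
  A. mol: ✗ does not match
  B. kg/mol: ✓ matches
  C. g/mol: ✓ matches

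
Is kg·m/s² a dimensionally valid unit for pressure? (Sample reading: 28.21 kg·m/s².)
No

pressure has SI base units: kg / (m * s^2)
kg·m/s² does NOT reduce to kg / (m * s^2); a valid unit for pressure would be e.g. Pa.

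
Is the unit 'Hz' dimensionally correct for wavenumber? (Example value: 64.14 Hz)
No

wavenumber has SI base units: 1 / m
Hz does NOT reduce to 1 / m; a valid unit for wavenumber would be e.g. 1/m.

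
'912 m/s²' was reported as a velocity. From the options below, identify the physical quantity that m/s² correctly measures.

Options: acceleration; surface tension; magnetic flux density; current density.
acceleration

velocity should have units dimensionally equivalent to m / s (e.g. m/s).
The given unit 'm/s²' reduces to m / s^2. Of the listed options, that is the dimensionality of acceleration.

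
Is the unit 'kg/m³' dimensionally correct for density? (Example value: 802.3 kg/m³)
Yes

density has SI base units: kg / m^3
kg/m³ reduces to the same SI base units, so it is a valid unit for density.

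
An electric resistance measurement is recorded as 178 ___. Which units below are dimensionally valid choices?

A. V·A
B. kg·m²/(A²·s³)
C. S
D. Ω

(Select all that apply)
B, D

electric resistance has SI base units: kg * m^2 / (A^2 * s^3)

Checking each option against kg * m^2 / (A^2 * s^3):
  A. V·A: ✗ does not match
  B. kg·m²/(A²·s³): ✓ matches
  C. S: ✗ does not match
  D. Ω: ✓ matches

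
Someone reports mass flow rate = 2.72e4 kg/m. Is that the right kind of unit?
No

mass flow rate has SI base units: kg / s
kg/m does NOT reduce to kg / s; a valid unit for mass flow rate would be e.g. kg/s.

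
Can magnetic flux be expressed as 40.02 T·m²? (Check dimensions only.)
Yes

magnetic flux has SI base units: kg * m^2 / (A * s^2)
T·m² reduces to the same SI base units, so it is a valid unit for magnetic flux.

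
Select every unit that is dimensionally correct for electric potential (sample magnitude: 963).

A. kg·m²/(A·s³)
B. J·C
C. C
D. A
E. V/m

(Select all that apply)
A

electric potential has SI base units: kg * m^2 / (A * s^3)

Checking each option against kg * m^2 / (A * s^3):
  A. kg·m²/(A·s³): ✓ matches
  B. J·C: ✗ does not match
  C. C: ✗ does not match
  D. A: ✗ does not match
  E. V/m: ✗ does not match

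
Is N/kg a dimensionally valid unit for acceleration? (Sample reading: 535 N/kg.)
Yes

acceleration has SI base units: m / s^2
N/kg reduces to the same SI base units, so it is a valid unit for acceleration.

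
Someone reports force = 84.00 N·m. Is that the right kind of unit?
No

force has SI base units: kg * m / s^2
N·m does NOT reduce to kg * m / s^2; a valid unit for force would be e.g. N.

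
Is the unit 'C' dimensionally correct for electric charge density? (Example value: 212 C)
No

electric charge density has SI base units: A * s / m^3
C does NOT reduce to A * s / m^3; a valid unit for electric charge density would be e.g. C/m³.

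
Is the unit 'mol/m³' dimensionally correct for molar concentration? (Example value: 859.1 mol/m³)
Yes

molar concentration has SI base units: mol / m^3
mol/m³ reduces to the same SI base units, so it is a valid unit for molar concentration.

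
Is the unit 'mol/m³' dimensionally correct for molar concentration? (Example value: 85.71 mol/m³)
Yes

molar concentration has SI base units: mol / m^3
mol/m³ reduces to the same SI base units, so it is a valid unit for molar concentration.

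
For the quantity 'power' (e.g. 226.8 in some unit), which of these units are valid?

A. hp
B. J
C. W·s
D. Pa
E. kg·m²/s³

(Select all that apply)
A, E

power has SI base units: kg * m^2 / s^3

Checking each option against kg * m^2 / s^3:
  A. hp: ✓ matches
  B. J: ✗ does not match
  C. W·s: ✗ does not match
  D. Pa: ✗ does not match
  E. kg·m²/s³: ✓ matches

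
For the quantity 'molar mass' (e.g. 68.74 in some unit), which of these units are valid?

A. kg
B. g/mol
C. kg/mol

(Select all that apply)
B, C

molar mass has SI base units: kg / mol

Checking each option against kg / mol:
  A. kg: ✗ does not match
  B. g/mol: ✓ matches
  C. kg/mol: ✓ matches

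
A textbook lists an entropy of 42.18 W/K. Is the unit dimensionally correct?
No

entropy has SI base units: kg * m^2 / (s^2 * K)
W/K does NOT reduce to kg * m^2 / (s^2 * K); a valid unit for entropy would be e.g. J/K.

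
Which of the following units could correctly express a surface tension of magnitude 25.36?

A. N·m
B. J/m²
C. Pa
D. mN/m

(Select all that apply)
B, D

surface tension has SI base units: kg / s^2

Checking each option against kg / s^2:
  A. N·m: ✗ does not match
  B. J/m²: ✓ matches
  C. Pa: ✗ does not match
  D. mN/m: ✓ matches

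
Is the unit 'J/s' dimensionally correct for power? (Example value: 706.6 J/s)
Yes

power has SI base units: kg * m^2 / s^3
J/s reduces to the same SI base units, so it is a valid unit for power.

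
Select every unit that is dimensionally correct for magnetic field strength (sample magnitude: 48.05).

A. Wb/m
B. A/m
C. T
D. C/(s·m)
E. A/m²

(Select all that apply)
B, D

magnetic field strength has SI base units: A / m

Checking each option against A / m:
  A. Wb/m: ✗ does not match
  B. A/m: ✓ matches
  C. T: ✗ does not match
  D. C/(s·m): ✓ matches
  E. A/m²: ✗ does not match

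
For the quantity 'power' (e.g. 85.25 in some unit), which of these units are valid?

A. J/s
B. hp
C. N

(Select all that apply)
A, B

power has SI base units: kg * m^2 / s^3

Checking each option against kg * m^2 / s^3:
  A. J/s: ✓ matches
  B. hp: ✓ matches
  C. N: ✗ does not match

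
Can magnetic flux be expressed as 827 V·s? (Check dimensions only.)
Yes

magnetic flux has SI base units: kg * m^2 / (A * s^2)
V·s reduces to the same SI base units, so it is a valid unit for magnetic flux.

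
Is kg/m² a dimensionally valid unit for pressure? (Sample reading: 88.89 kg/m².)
No

pressure has SI base units: kg / (m * s^2)
kg/m² does NOT reduce to kg / (m * s^2); a valid unit for pressure would be e.g. Pa.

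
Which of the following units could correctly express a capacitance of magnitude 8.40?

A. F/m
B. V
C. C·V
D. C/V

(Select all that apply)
D

capacitance has SI base units: A^2 * s^4 / (kg * m^2)

Checking each option against A^2 * s^4 / (kg * m^2):
  A. F/m: ✗ does not match
  B. V: ✗ does not match
  C. C·V: ✗ does not match
  D. C/V: ✓ matches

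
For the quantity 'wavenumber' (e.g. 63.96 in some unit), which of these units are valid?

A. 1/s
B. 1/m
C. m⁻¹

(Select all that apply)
B, C

wavenumber has SI base units: 1 / m

Checking each option against 1 / m:
  A. 1/s: ✗ does not match
  B. 1/m: ✓ matches
  C. m⁻¹: ✓ matches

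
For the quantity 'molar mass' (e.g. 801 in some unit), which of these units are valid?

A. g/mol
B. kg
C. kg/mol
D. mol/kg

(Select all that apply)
A, C

molar mass has SI base units: kg / mol

Checking each option against kg / mol:
  A. g/mol: ✓ matches
  B. kg: ✗ does not match
  C. kg/mol: ✓ matches
  D. mol/kg: ✗ does not match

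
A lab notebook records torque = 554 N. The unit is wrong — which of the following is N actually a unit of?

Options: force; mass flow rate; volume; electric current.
force

torque should have units dimensionally equivalent to kg * m^2 / s^2 (e.g. N·m).
The given unit 'N' reduces to kg * m / s^2. Of the listed options, that is the dimensionality of force.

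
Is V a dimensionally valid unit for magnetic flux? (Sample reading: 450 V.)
No

magnetic flux has SI base units: kg * m^2 / (A * s^2)
V does NOT reduce to kg * m^2 / (A * s^2); a valid unit for magnetic flux would be e.g. Wb.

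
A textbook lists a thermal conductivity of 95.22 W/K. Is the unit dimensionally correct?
No

thermal conductivity has SI base units: kg * m / (s^3 * K)
W/K does NOT reduce to kg * m / (s^3 * K); a valid unit for thermal conductivity would be e.g. W/(m·K).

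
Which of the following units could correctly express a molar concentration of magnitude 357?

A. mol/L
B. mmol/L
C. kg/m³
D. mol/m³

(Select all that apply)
A, B, D

molar concentration has SI base units: mol / m^3

Checking each option against mol / m^3:
  A. mol/L: ✓ matches
  B. mmol/L: ✓ matches
  C. kg/m³: ✗ does not match
  D. mol/m³: ✓ matches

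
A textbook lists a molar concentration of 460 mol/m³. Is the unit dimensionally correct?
Yes

molar concentration has SI base units: mol / m^3
mol/m³ reduces to the same SI base units, so it is a valid unit for molar concentration.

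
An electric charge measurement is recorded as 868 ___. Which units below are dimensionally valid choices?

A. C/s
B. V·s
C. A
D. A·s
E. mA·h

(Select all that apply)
D, E

electric charge has SI base units: A * s

Checking each option against A * s:
  A. C/s: ✗ does not match
  B. V·s: ✗ does not match
  C. A: ✗ does not match
  D. A·s: ✓ matches
  E. mA·h: ✓ matches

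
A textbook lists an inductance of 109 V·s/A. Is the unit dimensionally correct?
Yes

inductance has SI base units: kg * m^2 / (A^2 * s^2)
V·s/A reduces to the same SI base units, so it is a valid unit for inductance.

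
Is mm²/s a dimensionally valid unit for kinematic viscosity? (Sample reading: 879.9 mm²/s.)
Yes

kinematic viscosity has SI base units: m^2 / s
mm²/s reduces to the same SI base units, so it is a valid unit for kinematic viscosity.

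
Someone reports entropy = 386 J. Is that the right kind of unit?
No

entropy has SI base units: kg * m^2 / (s^2 * K)
J does NOT reduce to kg * m^2 / (s^2 * K); a valid unit for entropy would be e.g. J/K.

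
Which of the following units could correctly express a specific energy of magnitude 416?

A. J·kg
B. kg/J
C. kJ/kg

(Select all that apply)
C

specific energy has SI base units: m^2 / s^2

Checking each option against m^2 / s^2:
  A. J·kg: ✗ does not match
  B. kg/J: ✗ does not match
  C. kJ/kg: ✓ matches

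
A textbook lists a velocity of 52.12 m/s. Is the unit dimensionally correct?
Yes

velocity has SI base units: m / s
m/s reduces to the same SI base units, so it is a valid unit for velocity.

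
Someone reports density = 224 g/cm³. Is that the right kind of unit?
Yes

density has SI base units: kg / m^3
g/cm³ reduces to the same SI base units, so it is a valid unit for density.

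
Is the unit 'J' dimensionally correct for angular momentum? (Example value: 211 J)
No

angular momentum has SI base units: kg * m^2 / s
J does NOT reduce to kg * m^2 / s; a valid unit for angular momentum would be e.g. kg·m²/s.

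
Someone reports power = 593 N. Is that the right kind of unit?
No

power has SI base units: kg * m^2 / s^3
N does NOT reduce to kg * m^2 / s^3; a valid unit for power would be e.g. W.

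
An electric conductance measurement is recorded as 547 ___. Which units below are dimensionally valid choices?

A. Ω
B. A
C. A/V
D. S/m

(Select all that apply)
C

electric conductance has SI base units: A^2 * s^3 / (kg * m^2)

Checking each option against A^2 * s^3 / (kg * m^2):
  A. Ω: ✗ does not match
  B. A: ✗ does not match
  C. A/V: ✓ matches
  D. S/m: ✗ does not match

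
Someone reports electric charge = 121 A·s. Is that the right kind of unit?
Yes

electric charge has SI base units: A * s
A·s reduces to the same SI base units, so it is a valid unit for electric charge.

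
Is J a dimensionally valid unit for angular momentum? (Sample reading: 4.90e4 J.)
No

angular momentum has SI base units: kg * m^2 / s
J does NOT reduce to kg * m^2 / s; a valid unit for angular momentum would be e.g. kg·m²/s.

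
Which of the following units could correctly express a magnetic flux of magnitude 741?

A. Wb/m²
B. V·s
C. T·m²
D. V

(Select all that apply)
B, C

magnetic flux has SI base units: kg * m^2 / (A * s^2)

Checking each option against kg * m^2 / (A * s^2):
  A. Wb/m²: ✗ does not match
  B. V·s: ✓ matches
  C. T·m²: ✓ matches
  D. V: ✗ does not match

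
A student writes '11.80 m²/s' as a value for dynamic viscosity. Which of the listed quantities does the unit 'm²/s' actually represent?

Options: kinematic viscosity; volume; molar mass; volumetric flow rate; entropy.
kinematic viscosity

dynamic viscosity should have units dimensionally equivalent to kg / (m * s) (e.g. Pa·s).
The given unit 'm²/s' reduces to m^2 / s. Of the listed options, that is the dimensionality of kinematic viscosity.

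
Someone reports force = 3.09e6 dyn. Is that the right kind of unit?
Yes

force has SI base units: kg * m / s^2
dyn reduces to the same SI base units, so it is a valid unit for force.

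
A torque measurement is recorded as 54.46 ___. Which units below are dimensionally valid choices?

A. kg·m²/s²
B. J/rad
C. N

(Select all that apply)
A, B

torque has SI base units: kg * m^2 / s^2

Checking each option against kg * m^2 / s^2:
  A. kg·m²/s²: ✓ matches
  B. J/rad: ✓ matches
  C. N: ✗ does not match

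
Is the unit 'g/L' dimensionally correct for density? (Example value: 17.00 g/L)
Yes

density has SI base units: kg / m^3
g/L reduces to the same SI base units, so it is a valid unit for density.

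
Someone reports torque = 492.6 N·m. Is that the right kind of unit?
Yes

torque has SI base units: kg * m^2 / s^2
N·m reduces to the same SI base units, so it is a valid unit for torque.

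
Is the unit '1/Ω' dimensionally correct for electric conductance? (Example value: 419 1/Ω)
Yes

electric conductance has SI base units: A^2 * s^3 / (kg * m^2)
1/Ω reduces to the same SI base units, so it is a valid unit for electric conductance.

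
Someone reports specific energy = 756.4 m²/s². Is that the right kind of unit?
Yes

specific energy has SI base units: m^2 / s^2
m²/s² reduces to the same SI base units, so it is a valid unit for specific energy.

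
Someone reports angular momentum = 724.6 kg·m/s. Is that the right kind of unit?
No

angular momentum has SI base units: kg * m^2 / s
kg·m/s does NOT reduce to kg * m^2 / s; a valid unit for angular momentum would be e.g. kg·m²/s.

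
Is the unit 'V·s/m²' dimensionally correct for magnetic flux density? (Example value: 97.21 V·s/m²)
Yes

magnetic flux density has SI base units: kg / (A * s^2)
V·s/m² reduces to the same SI base units, so it is a valid unit for magnetic flux density.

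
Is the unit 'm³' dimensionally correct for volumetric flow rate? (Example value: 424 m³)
No

volumetric flow rate has SI base units: m^3 / s
m³ does NOT reduce to m^3 / s; a valid unit for volumetric flow rate would be e.g. m³/s.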